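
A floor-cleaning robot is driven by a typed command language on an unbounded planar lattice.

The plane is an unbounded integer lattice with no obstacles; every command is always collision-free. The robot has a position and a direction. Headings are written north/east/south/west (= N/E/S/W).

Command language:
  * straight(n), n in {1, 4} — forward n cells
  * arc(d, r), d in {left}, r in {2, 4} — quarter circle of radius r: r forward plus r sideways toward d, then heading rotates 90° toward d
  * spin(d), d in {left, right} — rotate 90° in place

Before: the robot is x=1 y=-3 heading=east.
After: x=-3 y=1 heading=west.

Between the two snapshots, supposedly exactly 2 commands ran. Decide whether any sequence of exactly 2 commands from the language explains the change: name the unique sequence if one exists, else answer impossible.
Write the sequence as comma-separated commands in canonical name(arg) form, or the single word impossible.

spin(left), arc(left, 4)

key: position moved to (-3,1) AND the heading swung to W — translation plus rotation needed
initial: x=1 y=-3 heading=east
[1] after spin(left): x=1 y=-3 heading=north
[2] after arc(left, 4): x=-3 y=1 heading=west
all 36 alternatives checked — unique.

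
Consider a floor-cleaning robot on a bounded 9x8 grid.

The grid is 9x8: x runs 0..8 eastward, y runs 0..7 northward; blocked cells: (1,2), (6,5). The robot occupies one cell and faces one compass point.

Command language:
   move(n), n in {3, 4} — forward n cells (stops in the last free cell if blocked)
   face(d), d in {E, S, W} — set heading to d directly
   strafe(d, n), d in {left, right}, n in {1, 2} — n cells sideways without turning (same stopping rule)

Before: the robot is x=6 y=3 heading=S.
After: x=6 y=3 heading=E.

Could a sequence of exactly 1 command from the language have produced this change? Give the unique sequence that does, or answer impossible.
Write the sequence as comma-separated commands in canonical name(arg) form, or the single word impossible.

face(E)

key: parked at (6,3) the whole time — nothing moves the robot
begin: x=6 y=3 heading=S
1. face(E) → x=6 y=3 heading=E
all 9 alternatives checked — unique.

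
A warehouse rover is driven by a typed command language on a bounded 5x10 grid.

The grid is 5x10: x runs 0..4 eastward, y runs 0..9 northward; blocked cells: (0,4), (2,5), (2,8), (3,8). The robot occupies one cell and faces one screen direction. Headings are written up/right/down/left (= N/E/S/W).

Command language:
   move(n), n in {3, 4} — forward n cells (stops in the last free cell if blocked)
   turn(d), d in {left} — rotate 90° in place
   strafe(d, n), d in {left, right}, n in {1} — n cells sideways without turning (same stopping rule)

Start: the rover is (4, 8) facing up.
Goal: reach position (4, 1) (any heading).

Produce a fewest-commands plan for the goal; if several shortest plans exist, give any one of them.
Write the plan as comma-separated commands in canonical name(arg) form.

turn(left), turn(left), move(4), move(3)

initial: (4, 8) facing up
step 1 (turn(left)): (4, 8) facing left
step 2 (turn(left)): (4, 8) facing down
step 3 (move(4)): (4, 4) facing down
step 4 (move(3)): (4, 1) facing down
shorter routes all fall short; 4 is best.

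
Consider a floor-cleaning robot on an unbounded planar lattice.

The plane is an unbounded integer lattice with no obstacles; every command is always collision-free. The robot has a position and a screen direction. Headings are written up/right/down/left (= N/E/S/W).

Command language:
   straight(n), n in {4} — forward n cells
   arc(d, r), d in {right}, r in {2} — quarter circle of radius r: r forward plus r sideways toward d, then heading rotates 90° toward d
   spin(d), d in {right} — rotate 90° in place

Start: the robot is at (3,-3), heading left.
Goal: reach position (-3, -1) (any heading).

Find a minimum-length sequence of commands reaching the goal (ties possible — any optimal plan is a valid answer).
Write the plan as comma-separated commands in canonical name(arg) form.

initial: at (3,-3), heading left
1. straight(4) → at (-1,-3), heading left
2. arc(right, 2) → at (-3,-1), heading up
minimal: 2 command(s), checked below 2.

straight(4), arc(right, 2)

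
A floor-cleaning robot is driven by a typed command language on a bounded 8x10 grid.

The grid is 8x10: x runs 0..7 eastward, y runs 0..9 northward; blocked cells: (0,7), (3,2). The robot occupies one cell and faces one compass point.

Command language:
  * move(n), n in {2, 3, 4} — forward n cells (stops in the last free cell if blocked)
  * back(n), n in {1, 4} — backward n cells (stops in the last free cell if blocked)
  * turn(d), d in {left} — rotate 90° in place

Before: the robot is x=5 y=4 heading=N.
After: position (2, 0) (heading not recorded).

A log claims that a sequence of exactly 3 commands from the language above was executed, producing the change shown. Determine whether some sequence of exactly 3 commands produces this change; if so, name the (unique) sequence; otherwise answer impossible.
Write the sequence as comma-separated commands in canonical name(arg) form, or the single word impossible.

key: order matters: swapping back(4) and move(3) lands elsewhere
begin: x=5 y=4 heading=N
1. back(4) → x=5 y=0 heading=N
2. turn(left) → x=5 y=0 heading=W
3. move(3) → x=2 y=0 heading=W
all 216 alternatives checked — unique.

back(4), turn(left), move(3)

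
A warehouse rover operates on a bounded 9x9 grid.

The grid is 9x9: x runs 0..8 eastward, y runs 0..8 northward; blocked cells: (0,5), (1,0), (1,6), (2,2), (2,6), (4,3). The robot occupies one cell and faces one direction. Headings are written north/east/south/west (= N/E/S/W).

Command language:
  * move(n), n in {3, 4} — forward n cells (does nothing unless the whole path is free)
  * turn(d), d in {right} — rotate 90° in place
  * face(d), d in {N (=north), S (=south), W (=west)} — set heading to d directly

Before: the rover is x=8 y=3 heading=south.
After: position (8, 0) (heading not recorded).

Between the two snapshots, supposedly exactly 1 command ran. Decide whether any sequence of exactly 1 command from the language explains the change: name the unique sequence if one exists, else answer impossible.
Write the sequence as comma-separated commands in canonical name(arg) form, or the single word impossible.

begin: x=8 y=3 heading=south
step 1 (move(3)): x=8 y=0 heading=south
uniquely the one of 6 1-step routes that fits.

move(3)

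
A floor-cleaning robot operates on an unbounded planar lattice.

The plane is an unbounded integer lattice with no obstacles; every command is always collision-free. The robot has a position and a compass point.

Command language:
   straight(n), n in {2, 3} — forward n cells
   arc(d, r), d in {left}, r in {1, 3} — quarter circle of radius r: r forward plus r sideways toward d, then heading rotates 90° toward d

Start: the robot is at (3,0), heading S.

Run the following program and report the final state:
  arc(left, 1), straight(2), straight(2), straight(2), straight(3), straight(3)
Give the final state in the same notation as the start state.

at (16,-1), heading E

begin: at (3,0), heading S
t=1 arc(left, 1) ⇒ at (4,-1), heading E
t=2 straight(2) ⇒ at (6,-1), heading E
t=3 straight(2) ⇒ at (8,-1), heading E
t=4 straight(2) ⇒ at (10,-1), heading E
t=5 straight(3) ⇒ at (13,-1), heading E
t=6 straight(3) ⇒ at (16,-1), heading E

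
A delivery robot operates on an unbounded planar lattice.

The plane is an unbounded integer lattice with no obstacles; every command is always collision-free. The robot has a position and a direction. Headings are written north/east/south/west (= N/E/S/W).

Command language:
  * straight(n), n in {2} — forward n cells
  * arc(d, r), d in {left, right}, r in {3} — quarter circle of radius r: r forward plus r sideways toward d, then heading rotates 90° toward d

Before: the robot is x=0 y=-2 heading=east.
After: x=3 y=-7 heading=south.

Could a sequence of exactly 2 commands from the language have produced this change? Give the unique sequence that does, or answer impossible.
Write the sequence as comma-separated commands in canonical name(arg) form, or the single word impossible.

arc(right, 3), straight(2)

key: running straight(2) before arc(right, 3) would end elsewhere — order is forced
start: x=0 y=-2 heading=east
t=1 arc(right, 3) ⇒ x=3 y=-5 heading=south
t=2 straight(2) ⇒ x=3 y=-7 heading=south
all 9 alternatives checked — unique.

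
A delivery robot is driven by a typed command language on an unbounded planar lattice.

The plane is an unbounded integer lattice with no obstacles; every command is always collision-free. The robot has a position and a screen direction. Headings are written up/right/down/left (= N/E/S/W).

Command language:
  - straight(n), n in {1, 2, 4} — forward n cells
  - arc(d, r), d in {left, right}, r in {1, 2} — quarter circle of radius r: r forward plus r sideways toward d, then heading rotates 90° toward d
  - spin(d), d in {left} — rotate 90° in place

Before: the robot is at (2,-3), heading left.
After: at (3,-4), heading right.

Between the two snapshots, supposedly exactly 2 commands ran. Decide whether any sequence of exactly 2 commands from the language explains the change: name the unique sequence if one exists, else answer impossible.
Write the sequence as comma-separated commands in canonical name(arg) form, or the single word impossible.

spin(left), arc(left, 1)

key: cell and facing (now E) both changed — the 2 commands mix motion and turning
initial: at (2,-3), heading left
t=1 spin(left) ⇒ at (2,-3), heading down
t=2 arc(left, 1) ⇒ at (3,-4), heading right
all 64 alternatives checked — unique.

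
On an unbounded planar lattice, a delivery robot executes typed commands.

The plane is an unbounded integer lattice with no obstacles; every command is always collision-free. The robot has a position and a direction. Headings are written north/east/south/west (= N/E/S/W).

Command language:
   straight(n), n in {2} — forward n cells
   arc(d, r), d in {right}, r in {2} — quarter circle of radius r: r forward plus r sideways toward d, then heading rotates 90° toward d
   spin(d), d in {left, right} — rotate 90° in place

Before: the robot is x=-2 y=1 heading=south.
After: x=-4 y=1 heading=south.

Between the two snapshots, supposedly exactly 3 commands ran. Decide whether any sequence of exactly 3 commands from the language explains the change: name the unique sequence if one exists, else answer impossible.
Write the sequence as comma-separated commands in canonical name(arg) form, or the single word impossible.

key: still facing S at the end — net rotation zero over 3 steps
t0: x=-2 y=1 heading=south
1. spin(right) → x=-2 y=1 heading=west
2. straight(2) → x=-4 y=1 heading=west
3. spin(left) → x=-4 y=1 heading=south
no other 3-command option fits: unique.

spin(right), straight(2), spin(left)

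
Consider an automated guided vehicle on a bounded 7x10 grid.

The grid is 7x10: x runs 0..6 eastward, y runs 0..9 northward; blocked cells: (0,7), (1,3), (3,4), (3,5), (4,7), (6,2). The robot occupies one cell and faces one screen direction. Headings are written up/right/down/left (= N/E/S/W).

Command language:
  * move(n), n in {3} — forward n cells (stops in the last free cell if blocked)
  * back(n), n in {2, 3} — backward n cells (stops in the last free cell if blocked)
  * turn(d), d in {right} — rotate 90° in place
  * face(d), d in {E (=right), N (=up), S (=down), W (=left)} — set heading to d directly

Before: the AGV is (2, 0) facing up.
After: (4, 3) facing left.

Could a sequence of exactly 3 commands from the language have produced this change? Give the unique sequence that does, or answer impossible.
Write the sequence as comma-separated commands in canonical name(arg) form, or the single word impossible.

key: order matters: swapping move(3) and back(2) lands elsewhere
from: (2, 0) facing up
t=1 move(3) ⇒ (2, 3) facing up
t=2 face(W) ⇒ (2, 3) facing left
t=3 back(2) ⇒ (4, 3) facing left
all 512 alternatives checked — unique.

move(3), face(W), back(2)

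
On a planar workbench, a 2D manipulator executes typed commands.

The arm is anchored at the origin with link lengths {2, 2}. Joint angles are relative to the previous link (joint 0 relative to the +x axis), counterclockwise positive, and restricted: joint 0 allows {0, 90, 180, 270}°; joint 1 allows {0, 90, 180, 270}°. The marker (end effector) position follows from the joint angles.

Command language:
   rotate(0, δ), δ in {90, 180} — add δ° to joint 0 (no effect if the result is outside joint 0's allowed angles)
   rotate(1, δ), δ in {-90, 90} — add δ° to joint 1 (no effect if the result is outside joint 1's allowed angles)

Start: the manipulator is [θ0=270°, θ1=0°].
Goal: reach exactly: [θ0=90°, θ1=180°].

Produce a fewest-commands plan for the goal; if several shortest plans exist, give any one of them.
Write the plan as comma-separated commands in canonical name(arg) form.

rotate(1, -90), rotate(1, -90), rotate(0, 180)

from: [θ0=270°, θ1=0°]
[1] after rotate(1, -90): [θ0=270°, θ1=270°]
[2] after rotate(1, -90): [θ0=270°, θ1=180°]
[3] after rotate(0, 180): [θ0=90°, θ1=180°]
no 2-step plan works, so 3 is optimal.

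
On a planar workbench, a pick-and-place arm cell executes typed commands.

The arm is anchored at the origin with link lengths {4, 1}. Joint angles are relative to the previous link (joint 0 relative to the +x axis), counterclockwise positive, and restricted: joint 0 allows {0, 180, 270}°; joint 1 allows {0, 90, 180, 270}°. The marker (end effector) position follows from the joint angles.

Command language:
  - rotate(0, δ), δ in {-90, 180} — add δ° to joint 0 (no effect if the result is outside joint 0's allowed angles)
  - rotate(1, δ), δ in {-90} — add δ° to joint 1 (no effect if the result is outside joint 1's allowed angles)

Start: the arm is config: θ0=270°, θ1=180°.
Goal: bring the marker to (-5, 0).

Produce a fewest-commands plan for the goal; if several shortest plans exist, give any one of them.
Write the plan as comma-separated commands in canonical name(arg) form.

start: config: θ0=270°, θ1=180°
1. rotate(1, -90) → config: θ0=270°, θ1=90°
2. rotate(1, -90) → config: θ0=270°, θ1=0°
3. rotate(0, -90) → config: θ0=180°, θ1=0°
shorter routes all fall short; 3 is best.

rotate(1, -90), rotate(1, -90), rotate(0, -90)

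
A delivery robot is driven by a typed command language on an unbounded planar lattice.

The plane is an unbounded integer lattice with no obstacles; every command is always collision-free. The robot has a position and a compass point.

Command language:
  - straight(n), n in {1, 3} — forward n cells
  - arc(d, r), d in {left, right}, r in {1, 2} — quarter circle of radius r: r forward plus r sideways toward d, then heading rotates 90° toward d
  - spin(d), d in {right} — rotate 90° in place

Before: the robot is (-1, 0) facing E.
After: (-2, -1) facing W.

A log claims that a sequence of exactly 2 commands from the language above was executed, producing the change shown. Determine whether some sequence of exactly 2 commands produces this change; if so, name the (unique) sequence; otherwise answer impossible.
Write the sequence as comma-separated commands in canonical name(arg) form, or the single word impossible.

key: position moved to (-2,-1) AND the heading swung to W — translation plus rotation needed
initial: (-1, 0) facing E
[1] after spin(right): (-1, 0) facing S
[2] after arc(right, 1): (-2, -1) facing W
all 49 alternatives checked — unique.

spin(right), arc(right, 1)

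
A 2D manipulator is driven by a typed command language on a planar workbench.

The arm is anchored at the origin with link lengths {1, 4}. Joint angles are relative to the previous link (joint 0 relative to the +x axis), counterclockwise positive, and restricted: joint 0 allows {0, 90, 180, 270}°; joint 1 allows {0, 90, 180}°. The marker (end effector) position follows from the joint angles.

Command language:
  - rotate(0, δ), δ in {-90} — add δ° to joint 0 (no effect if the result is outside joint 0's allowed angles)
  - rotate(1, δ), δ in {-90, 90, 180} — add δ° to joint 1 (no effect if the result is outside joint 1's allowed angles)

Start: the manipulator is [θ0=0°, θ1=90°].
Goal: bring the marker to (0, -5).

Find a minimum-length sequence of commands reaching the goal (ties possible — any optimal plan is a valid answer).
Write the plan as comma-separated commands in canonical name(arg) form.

from: [θ0=0°, θ1=90°]
1. rotate(0, -90) → [θ0=270°, θ1=90°]
2. rotate(1, -90) → [θ0=270°, θ1=0°]
no 1-step plan works, so 2 is optimal.

rotate(0, -90), rotate(1, -90)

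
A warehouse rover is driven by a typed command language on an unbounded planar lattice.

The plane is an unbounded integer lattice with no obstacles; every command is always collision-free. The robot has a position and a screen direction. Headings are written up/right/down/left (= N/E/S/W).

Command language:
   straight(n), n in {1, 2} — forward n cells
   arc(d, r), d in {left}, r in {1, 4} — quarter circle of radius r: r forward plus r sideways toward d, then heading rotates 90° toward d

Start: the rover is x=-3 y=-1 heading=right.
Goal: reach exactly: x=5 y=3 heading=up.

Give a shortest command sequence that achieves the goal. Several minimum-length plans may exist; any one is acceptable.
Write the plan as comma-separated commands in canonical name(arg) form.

straight(2), straight(2), arc(left, 4)

start: x=-3 y=-1 heading=right
[1] after straight(2): x=-1 y=-1 heading=right
[2] after straight(2): x=1 y=-1 heading=right
[3] after arc(left, 4): x=5 y=3 heading=up
minimal: 3 command(s), checked below 3.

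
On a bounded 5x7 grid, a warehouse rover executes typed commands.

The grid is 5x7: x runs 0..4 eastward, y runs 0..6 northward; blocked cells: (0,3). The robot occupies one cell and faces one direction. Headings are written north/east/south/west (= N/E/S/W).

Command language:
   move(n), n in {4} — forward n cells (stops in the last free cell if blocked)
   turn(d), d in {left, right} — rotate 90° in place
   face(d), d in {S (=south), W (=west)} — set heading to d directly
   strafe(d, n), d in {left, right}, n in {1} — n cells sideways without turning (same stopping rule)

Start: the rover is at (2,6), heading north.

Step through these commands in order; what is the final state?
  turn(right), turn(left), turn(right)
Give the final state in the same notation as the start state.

at (2,6), heading east

t0: at (2,6), heading north
[1] after turn(right): at (2,6), heading east
[2] after turn(left): at (2,6), heading north
[3] after turn(right): at (2,6), heading east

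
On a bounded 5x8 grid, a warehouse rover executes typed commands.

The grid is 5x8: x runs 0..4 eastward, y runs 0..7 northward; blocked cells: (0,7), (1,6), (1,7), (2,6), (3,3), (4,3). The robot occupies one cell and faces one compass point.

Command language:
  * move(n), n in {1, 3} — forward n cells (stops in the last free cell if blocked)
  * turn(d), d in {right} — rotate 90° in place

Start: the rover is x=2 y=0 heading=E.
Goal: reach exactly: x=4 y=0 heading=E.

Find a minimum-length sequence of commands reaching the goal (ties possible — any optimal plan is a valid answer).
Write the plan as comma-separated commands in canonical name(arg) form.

from: x=2 y=0 heading=E
[1] after move(3): x=4 y=0 heading=E
nothing shorter than 1 reaches the goal.

move(3)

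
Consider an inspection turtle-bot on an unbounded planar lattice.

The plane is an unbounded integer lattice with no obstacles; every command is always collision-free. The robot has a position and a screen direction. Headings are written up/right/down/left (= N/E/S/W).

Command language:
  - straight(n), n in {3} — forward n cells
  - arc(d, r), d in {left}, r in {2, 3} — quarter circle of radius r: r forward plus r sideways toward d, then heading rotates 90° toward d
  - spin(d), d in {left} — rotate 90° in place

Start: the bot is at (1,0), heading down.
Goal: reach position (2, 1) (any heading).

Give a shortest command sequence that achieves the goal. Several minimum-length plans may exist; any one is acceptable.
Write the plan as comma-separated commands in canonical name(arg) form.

t0: at (1,0), heading down
step 1 (spin(left)): at (1,0), heading right
step 2 (arc(left, 3)): at (4,3), heading up
step 3 (spin(left)): at (4,3), heading left
step 4 (arc(left, 2)): at (2,1), heading down
no 3-step plan works, so 4 is optimal.

spin(left), arc(left, 3), spin(left), arc(left, 2)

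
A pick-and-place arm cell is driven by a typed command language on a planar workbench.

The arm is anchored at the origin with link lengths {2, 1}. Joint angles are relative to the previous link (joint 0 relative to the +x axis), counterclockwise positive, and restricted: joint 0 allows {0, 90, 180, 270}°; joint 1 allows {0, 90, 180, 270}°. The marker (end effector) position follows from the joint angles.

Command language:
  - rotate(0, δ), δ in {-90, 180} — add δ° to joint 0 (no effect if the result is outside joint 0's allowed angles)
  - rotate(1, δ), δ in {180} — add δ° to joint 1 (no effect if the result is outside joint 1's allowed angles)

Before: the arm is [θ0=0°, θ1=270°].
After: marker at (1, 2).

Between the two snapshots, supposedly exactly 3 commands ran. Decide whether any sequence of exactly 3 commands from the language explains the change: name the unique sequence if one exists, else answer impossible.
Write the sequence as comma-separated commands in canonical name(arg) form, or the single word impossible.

rotate(0, -90), rotate(0, -90), rotate(0, -90)

begin: [θ0=0°, θ1=270°]
1. rotate(0, -90) → [θ0=270°, θ1=270°]
2. rotate(0, -90) → [θ0=180°, θ1=270°]
3. rotate(0, -90) → [θ0=90°, θ1=270°]
no other 3-command option fits: unique.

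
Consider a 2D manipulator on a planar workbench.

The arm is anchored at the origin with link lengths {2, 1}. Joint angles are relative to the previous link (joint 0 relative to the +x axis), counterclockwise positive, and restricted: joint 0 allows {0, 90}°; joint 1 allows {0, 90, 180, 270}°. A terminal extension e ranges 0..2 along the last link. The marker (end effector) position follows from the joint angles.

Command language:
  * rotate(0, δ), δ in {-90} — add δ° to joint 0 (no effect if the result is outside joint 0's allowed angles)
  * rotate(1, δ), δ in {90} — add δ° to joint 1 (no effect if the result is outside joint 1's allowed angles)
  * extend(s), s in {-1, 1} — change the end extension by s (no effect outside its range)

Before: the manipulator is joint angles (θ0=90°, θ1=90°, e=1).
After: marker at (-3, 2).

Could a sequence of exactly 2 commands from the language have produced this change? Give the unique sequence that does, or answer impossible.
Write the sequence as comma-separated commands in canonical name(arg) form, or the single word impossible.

extend(1), extend(1)

t0: joint angles (θ0=90°, θ1=90°, e=1)
t=1 extend(1) ⇒ joint angles (θ0=90°, θ1=90°, e=2)
t=2 extend(1) ⇒ joint angles (θ0=90°, θ1=90°, e=2)
no rival 2-sequence matches.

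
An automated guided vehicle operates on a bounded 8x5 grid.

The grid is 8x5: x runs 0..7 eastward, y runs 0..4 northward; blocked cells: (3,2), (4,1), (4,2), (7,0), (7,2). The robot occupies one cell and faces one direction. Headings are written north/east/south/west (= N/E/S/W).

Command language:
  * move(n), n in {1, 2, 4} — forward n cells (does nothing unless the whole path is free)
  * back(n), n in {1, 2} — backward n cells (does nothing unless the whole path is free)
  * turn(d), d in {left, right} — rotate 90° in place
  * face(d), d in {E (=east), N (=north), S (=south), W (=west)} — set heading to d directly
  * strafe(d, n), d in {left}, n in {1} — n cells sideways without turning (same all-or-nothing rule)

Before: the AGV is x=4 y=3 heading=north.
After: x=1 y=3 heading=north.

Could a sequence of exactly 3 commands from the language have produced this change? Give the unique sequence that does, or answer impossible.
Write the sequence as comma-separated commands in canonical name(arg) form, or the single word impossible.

key: still facing N at the end — nothing in the sequence rotates
start: x=4 y=3 heading=north
t=1 strafe(left, 1) ⇒ x=3 y=3 heading=north
t=2 strafe(left, 1) ⇒ x=2 y=3 heading=north
t=3 strafe(left, 1) ⇒ x=1 y=3 heading=north
no other 3-command option fits: unique.

strafe(left, 1), strafe(left, 1), strafe(left, 1)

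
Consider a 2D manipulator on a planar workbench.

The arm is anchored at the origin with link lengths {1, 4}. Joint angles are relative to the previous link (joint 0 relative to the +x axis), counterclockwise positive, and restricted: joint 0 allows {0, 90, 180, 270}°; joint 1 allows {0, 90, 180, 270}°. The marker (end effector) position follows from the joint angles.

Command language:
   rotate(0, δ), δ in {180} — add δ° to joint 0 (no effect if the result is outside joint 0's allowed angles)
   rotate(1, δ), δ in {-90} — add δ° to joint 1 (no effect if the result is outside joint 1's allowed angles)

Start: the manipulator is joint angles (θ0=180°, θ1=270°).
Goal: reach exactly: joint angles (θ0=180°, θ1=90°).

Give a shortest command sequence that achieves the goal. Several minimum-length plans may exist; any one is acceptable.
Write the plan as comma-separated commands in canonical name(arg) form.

start: joint angles (θ0=180°, θ1=270°)
t=1 rotate(1, -90) ⇒ joint angles (θ0=180°, θ1=180°)
t=2 rotate(1, -90) ⇒ joint angles (θ0=180°, θ1=90°)
minimal: 2 command(s), checked below 2.

rotate(1, -90), rotate(1, -90)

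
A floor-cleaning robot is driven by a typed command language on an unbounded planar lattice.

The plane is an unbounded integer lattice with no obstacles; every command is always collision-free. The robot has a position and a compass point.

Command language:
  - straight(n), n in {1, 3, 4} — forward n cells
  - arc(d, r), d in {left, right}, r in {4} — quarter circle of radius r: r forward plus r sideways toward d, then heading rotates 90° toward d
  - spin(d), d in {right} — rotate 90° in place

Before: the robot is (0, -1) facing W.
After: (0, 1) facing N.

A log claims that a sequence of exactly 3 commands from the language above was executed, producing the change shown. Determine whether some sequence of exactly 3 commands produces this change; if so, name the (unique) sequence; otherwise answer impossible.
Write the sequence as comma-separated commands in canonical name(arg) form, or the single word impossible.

spin(right), straight(1), straight(1)

key: cell and facing (now N) both changed — the 3 commands mix motion and turning
begin: (0, -1) facing W
t=1 spin(right) ⇒ (0, -1) facing N
t=2 straight(1) ⇒ (0, 0) facing N
t=3 straight(1) ⇒ (0, 1) facing N
no other 3-command option fits: unique.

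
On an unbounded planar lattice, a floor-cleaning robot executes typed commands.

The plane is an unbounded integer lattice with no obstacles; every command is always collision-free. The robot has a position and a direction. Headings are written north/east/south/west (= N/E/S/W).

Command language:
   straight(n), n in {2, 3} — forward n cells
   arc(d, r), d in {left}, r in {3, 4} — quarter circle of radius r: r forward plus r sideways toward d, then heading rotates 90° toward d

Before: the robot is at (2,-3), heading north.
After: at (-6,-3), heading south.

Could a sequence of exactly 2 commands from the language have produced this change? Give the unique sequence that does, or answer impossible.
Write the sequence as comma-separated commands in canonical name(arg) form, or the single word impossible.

arc(left, 4), arc(left, 4)

key: position moved to (-6,-3) AND the heading swung to S — translation plus rotation needed
start: at (2,-3), heading north
t=1 arc(left, 4) ⇒ at (-2,1), heading west
t=2 arc(left, 4) ⇒ at (-6,-3), heading south
no other 2-command option fits: unique.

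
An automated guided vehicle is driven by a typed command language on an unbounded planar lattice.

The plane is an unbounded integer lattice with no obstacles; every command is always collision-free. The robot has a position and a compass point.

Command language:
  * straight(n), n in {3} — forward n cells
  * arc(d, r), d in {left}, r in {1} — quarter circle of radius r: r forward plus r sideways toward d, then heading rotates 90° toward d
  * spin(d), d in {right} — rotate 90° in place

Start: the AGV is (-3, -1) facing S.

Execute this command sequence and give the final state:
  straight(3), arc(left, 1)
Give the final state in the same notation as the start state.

(-2, -5) facing E

start: (-3, -1) facing S
step 1 (straight(3)): (-3, -4) facing S
step 2 (arc(left, 1)): (-2, -5) facing E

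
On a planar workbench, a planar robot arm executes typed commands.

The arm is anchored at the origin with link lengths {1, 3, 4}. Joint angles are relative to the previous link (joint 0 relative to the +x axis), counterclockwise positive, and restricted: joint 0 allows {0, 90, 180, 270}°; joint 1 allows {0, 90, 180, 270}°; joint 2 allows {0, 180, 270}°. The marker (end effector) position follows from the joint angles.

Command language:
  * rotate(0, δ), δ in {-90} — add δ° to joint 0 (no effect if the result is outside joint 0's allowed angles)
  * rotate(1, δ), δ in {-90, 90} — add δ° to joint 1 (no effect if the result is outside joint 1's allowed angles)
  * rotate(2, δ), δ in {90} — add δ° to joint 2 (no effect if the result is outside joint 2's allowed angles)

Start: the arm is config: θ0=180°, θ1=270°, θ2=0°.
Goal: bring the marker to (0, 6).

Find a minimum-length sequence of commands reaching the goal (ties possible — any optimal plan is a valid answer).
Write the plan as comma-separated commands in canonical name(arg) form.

begin: config: θ0=180°, θ1=270°, θ2=0°
[1] after rotate(1, -90): config: θ0=180°, θ1=180°, θ2=0°
[2] after rotate(0, -90): config: θ0=90°, θ1=180°, θ2=0°
[3] after rotate(0, -90): config: θ0=0°, θ1=180°, θ2=0°
[4] after rotate(0, -90): config: θ0=270°, θ1=180°, θ2=0°
nothing shorter than 4 reaches the goal.

rotate(1, -90), rotate(0, -90), rotate(0, -90), rotate(0, -90)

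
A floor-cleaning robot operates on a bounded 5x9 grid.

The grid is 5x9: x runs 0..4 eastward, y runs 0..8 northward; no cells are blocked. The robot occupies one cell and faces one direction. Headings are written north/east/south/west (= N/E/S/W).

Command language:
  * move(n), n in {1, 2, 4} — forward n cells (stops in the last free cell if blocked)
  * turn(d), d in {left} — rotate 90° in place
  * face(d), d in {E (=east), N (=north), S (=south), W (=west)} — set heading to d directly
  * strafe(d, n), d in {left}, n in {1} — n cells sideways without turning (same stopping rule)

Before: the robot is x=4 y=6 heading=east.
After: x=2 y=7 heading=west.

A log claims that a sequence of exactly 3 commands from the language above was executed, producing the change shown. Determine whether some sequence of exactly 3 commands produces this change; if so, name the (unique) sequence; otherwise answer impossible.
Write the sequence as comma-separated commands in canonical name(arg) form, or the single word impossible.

strafe(left, 1), face(W), move(2)

key: running move(2) before strafe(left, 1) would end elsewhere — order is forced
from: x=4 y=6 heading=east
t=1 strafe(left, 1) ⇒ x=4 y=7 heading=east
t=2 face(W) ⇒ x=4 y=7 heading=west
t=3 move(2) ⇒ x=2 y=7 heading=west
all 729 alternatives checked — unique.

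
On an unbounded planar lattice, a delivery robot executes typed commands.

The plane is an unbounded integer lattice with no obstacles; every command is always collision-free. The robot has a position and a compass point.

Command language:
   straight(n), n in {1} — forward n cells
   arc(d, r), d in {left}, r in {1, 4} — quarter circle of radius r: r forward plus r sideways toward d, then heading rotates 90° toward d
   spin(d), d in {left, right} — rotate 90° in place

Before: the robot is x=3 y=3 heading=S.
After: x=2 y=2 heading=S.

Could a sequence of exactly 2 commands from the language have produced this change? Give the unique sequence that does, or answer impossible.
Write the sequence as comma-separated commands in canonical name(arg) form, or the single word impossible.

spin(right), arc(left, 1)

key: still facing S at the end — net rotation zero over 2 steps
begin: x=3 y=3 heading=S
[1] after spin(right): x=3 y=3 heading=W
[2] after arc(left, 1): x=2 y=2 heading=S
no other 2-command option fits: unique.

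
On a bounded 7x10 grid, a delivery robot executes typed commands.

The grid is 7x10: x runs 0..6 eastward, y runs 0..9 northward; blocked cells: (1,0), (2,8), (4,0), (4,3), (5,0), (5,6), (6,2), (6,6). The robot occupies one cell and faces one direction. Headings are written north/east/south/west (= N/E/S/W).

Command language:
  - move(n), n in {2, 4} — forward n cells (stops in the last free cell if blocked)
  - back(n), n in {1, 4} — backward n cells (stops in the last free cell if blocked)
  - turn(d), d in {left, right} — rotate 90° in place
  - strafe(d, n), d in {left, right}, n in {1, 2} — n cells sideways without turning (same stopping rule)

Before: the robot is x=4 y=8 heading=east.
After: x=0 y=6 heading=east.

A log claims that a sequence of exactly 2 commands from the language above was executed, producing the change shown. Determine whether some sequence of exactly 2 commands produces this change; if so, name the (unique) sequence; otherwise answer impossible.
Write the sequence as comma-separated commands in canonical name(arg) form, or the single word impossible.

strafe(right, 2), back(4)

key: still facing E at the end — nothing in the sequence rotates
t0: x=4 y=8 heading=east
[1] after strafe(right, 2): x=4 y=6 heading=east
[2] after back(4): x=0 y=6 heading=east
no rival 2-sequence matches.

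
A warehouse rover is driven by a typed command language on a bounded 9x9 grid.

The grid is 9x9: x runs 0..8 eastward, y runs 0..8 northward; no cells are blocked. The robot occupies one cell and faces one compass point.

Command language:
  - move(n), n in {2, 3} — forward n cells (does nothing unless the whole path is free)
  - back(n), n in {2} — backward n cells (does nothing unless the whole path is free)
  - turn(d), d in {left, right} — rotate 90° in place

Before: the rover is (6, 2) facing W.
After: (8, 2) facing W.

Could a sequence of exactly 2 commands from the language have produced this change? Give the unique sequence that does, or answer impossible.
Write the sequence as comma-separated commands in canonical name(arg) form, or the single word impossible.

back(2), back(2)

key: the second back(2) would leave the grid, so it does nothing
from: (6, 2) facing W
t=1 back(2) ⇒ (8, 2) facing W
t=2 back(2) ⇒ (8, 2) facing W
no other 2-command option fits: unique.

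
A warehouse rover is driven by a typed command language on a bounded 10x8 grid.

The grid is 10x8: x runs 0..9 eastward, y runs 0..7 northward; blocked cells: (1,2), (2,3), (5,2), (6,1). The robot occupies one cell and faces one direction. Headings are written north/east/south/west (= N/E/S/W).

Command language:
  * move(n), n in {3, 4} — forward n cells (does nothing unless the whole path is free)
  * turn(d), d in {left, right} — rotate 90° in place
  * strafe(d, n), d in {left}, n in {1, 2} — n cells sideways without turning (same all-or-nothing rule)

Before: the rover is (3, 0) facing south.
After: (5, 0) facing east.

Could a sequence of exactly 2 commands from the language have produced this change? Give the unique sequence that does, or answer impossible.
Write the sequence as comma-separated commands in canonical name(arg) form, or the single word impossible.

key: running turn(left) before strafe(left, 2) would end elsewhere — order is forced
t0: (3, 0) facing south
[1] after strafe(left, 2): (5, 0) facing south
[2] after turn(left): (5, 0) facing east
uniquely the one of 36 2-step routes that fits.

strafe(left, 2), turn(left)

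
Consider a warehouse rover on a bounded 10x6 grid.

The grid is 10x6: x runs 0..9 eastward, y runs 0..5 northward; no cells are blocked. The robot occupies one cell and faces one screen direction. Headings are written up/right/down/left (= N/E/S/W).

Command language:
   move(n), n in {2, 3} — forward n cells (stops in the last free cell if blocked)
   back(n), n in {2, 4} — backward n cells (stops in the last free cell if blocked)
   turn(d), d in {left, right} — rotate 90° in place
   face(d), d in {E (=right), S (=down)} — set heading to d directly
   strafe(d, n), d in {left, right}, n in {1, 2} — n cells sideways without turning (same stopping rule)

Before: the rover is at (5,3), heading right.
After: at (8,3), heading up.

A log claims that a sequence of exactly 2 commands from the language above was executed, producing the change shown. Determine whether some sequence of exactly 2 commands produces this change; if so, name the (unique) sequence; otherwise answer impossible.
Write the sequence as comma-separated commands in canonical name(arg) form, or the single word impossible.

key: cell and facing (now N) both changed — the 2 commands mix motion and turning
initial: at (5,3), heading right
[1] after move(3): at (8,3), heading right
[2] after turn(left): at (8,3), heading up
no other 2-command option fits: unique.

move(3), turn(left)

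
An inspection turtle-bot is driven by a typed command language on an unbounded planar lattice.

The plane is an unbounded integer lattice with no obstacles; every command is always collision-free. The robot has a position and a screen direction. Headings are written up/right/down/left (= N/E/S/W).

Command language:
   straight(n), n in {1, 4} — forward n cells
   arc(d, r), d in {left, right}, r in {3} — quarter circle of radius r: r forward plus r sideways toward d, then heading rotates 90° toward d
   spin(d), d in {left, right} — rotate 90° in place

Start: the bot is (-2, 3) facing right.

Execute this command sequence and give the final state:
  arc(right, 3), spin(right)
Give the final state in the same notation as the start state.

(1, 0) facing left

t0: (-2, 3) facing right
1. arc(right, 3) → (1, 0) facing down
2. spin(right) → (1, 0) facing left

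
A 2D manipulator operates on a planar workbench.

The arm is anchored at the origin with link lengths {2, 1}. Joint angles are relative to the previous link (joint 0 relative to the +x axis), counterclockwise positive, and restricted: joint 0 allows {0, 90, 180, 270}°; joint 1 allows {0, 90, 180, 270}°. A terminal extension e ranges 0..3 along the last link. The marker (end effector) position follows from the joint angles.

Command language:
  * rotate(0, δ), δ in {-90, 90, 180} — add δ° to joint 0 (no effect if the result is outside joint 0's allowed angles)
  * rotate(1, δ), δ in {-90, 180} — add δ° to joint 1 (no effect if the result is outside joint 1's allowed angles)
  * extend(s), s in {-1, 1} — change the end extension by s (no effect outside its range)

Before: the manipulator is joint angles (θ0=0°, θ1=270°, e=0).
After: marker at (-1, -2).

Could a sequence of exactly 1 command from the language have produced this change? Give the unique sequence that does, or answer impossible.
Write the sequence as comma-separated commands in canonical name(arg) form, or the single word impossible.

rotate(0, -90)

initial: joint angles (θ0=0°, θ1=270°, e=0)
1. rotate(0, -90) → joint angles (θ0=270°, θ1=270°, e=0)
no rival 1-sequence matches.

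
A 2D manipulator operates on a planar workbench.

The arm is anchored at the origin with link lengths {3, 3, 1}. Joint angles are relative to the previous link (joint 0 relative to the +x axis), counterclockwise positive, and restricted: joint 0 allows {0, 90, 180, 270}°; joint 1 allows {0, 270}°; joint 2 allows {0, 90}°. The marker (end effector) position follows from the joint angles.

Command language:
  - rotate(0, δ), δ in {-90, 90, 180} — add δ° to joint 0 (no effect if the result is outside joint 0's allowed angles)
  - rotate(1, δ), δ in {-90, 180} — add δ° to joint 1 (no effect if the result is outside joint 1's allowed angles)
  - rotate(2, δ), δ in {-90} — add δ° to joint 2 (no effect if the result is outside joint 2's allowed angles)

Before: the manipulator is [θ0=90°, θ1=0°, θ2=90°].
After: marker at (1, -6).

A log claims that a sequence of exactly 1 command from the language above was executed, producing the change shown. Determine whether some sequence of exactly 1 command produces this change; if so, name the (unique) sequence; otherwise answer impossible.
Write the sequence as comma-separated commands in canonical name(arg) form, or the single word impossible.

rotate(0, 180)

start: [θ0=90°, θ1=0°, θ2=90°]
step 1 (rotate(0, 180)): [θ0=270°, θ1=0°, θ2=90°]
no other 1-command option fits: unique.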